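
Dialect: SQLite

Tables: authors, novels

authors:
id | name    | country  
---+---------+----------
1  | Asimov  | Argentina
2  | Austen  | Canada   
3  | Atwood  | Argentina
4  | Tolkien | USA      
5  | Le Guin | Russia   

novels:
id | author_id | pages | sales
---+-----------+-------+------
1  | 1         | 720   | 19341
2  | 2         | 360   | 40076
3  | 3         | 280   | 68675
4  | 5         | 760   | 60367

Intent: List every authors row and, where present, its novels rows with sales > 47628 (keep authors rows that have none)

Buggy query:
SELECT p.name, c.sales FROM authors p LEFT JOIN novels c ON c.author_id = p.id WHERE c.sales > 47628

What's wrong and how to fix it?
Bug: A WHERE condition on the right-hand table after LEFT JOIN drops unmatched parents

Fix: Move the right-table condition into the ON clause so unmatched parents are kept

Corrected query:
SELECT p.name, c.sales FROM authors p LEFT JOIN novels c ON c.author_id = p.id AND c.sales > 47628

Result:
name    | sales
--------+------
Asimov  | NULL 
Austen  | NULL 
Atwood  | 68675
Tolkien | NULL 
Le Guin | 60367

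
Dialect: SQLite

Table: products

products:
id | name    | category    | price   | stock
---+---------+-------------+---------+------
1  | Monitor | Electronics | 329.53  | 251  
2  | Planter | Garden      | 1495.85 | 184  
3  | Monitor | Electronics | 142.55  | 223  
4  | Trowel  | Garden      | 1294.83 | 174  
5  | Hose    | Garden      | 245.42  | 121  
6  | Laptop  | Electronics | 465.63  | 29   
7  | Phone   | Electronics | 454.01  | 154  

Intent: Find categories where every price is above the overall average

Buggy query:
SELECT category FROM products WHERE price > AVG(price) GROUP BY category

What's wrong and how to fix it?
Bug: AVG() is an aggregate; it can't sit directly in WHERE

Fix: Compute the overall average in a scalar subquery and compare each group's MIN against it in HAVING

Corrected query:
SELECT category FROM products GROUP BY category HAVING MIN(price) > (SELECT AVG(price) FROM products)

Result:
(no rows)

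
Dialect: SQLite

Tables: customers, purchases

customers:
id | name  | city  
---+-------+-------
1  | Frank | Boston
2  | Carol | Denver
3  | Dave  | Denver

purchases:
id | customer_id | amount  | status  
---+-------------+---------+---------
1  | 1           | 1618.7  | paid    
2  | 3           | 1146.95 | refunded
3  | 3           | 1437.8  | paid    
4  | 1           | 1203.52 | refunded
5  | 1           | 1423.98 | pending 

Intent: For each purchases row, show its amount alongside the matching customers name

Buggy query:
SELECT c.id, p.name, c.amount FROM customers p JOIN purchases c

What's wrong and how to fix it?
Bug: JOIN with no ON clause produces a cartesian product; every purchases row pairs with every customers row

Fix: Add ON c.customer_id = p.id to the JOIN

Corrected query:
SELECT c.id, p.name, c.amount FROM customers p JOIN purchases c ON c.customer_id = p.id

Result:
id | name  | amount 
---+-------+--------
1  | Frank | 1618.7 
2  | Dave  | 1146.95
3  | Dave  | 1437.8 
4  | Frank | 1203.52
5  | Frank | 1423.98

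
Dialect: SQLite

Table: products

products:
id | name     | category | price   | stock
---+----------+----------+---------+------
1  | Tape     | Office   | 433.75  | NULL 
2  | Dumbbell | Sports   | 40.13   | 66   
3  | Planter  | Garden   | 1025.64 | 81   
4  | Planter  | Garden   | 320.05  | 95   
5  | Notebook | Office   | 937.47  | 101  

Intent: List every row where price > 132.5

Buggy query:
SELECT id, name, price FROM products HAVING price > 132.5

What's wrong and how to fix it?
Bug: This is a non-aggregate query (no GROUP BY, no aggregates), so in SQLite the HAVING clause is invalid here; a row-level condition belongs in WHERE

Fix: Replace HAVING with WHERE since the condition applies to individual rows

Corrected query:
SELECT id, name, price FROM products WHERE price > 132.5

Result:
id | name     | price  
---+----------+--------
1  | Tape     | 433.75 
3  | Planter  | 1025.64
4  | Planter  | 320.05 
5  | Notebook | 937.47 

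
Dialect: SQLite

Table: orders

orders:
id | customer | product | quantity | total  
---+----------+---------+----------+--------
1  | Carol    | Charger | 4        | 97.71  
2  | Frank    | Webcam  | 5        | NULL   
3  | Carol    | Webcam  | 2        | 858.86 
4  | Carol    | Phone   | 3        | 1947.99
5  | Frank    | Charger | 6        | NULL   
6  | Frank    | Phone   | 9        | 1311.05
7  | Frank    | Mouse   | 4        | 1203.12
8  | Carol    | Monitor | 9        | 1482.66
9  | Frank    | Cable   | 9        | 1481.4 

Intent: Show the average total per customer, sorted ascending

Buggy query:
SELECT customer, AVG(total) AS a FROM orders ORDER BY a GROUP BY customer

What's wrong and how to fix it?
Bug: GROUP BY must precede ORDER BY

Fix: Move ORDER BY to the end, after GROUP BY

Corrected query:
SELECT customer, AVG(total) AS a FROM orders GROUP BY customer ORDER BY a

Result:
customer | a          
---------+------------
Carol    | 1096.805   
Frank    | 1331.856667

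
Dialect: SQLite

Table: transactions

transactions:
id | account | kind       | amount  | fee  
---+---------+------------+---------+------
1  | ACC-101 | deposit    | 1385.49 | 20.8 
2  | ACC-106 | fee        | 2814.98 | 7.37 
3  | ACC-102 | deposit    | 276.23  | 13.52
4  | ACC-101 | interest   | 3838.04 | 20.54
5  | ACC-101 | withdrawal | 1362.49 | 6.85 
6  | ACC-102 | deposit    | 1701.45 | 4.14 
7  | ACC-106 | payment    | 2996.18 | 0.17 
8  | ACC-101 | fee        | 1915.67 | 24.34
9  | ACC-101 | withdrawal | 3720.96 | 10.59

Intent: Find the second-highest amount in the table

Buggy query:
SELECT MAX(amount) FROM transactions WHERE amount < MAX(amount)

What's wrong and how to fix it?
Bug: MAX(amount) on the right of the comparison is an aggregate-in-WHERE error

Fix: Put the inner MAX in a scalar subquery

Corrected query:
SELECT MAX(amount) FROM transactions WHERE amount < (SELECT MAX(amount) FROM transactions)

Result:
MAX(amount)
-----------
3720.96    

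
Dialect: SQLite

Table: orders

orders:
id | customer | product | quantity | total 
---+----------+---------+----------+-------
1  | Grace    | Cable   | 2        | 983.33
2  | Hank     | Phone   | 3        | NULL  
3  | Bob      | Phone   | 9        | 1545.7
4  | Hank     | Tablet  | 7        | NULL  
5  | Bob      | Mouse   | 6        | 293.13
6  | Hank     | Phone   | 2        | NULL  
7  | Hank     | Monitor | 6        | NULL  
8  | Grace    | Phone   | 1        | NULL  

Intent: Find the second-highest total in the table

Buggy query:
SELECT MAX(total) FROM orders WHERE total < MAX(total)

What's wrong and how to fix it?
Bug: MAX(total) on the right of the comparison is an aggregate-in-WHERE error

Fix: Compute the overall MAX in a subquery, then take MAX of rows below it

Corrected query:
SELECT MAX(total) FROM orders WHERE total < (SELECT MAX(total) FROM orders)

Result:
MAX(total)
----------
983.33    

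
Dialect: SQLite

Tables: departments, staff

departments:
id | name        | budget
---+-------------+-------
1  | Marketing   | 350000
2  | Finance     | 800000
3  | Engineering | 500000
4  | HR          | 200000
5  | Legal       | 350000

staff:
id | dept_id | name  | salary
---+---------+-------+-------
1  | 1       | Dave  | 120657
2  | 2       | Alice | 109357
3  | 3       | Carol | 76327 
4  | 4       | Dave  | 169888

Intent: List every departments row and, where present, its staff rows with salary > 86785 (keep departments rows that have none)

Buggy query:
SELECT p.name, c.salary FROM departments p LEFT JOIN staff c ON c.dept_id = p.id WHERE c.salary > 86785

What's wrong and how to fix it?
Bug: A WHERE condition on the right-hand table after LEFT JOIN drops unmatched parents

Fix: Move the right-table condition into the ON clause so unmatched parents are kept

Corrected query:
SELECT p.name, c.salary FROM departments p LEFT JOIN staff c ON c.dept_id = p.id AND c.salary > 86785

Result:
name        | salary
------------+-------
Marketing   | 120657
Finance     | 109357
Engineering | NULL  
HR          | 169888
Legal       | NULL  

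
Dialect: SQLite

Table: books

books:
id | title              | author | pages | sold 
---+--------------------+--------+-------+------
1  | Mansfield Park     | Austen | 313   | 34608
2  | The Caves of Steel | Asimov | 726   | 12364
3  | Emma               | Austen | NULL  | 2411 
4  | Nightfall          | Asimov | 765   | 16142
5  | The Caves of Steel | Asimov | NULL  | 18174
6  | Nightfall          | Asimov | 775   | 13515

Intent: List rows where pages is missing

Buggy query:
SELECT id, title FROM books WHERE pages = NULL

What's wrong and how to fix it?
Bug: Comparing to NULL with '=' never matches; NULL = NULL is unknown, not true

Fix: Replace '= NULL' with 'IS NULL'

Corrected query:
SELECT id, title FROM books WHERE pages IS NULL

Result:
id | title             
---+-------------------
3  | Emma              
5  | The Caves of Steel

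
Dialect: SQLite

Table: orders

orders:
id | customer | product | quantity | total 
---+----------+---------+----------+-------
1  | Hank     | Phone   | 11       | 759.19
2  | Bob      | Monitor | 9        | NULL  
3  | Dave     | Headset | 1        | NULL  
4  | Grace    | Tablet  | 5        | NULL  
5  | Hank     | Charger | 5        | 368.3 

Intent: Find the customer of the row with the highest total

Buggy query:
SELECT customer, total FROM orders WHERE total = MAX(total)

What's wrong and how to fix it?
Bug: MAX(total) is an aggregate and cannot be used directly in WHERE

Fix: Use a subquery: WHERE total = (SELECT MAX(total) FROM orders)

Corrected query:
SELECT customer, total FROM orders WHERE total = (SELECT MAX(total) FROM orders)

Result:
customer | total 
---------+-------
Hank     | 759.19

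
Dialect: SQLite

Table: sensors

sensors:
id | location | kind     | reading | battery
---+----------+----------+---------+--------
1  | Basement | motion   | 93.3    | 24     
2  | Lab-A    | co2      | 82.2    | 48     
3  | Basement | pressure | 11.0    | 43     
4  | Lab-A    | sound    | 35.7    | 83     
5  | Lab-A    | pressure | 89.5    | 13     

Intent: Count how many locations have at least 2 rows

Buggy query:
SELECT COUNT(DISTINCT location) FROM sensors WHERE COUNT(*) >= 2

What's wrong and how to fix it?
Bug: COUNT(*) cannot appear in WHERE; the per-group count doesn't exist yet

Fix: Group first with HAVING COUNT(*) >= 2, then COUNT the resulting groups

Corrected query:
SELECT COUNT(*) FROM (SELECT location FROM sensors GROUP BY location HAVING COUNT(*) >= 2)

Result:
COUNT(*)
--------
2       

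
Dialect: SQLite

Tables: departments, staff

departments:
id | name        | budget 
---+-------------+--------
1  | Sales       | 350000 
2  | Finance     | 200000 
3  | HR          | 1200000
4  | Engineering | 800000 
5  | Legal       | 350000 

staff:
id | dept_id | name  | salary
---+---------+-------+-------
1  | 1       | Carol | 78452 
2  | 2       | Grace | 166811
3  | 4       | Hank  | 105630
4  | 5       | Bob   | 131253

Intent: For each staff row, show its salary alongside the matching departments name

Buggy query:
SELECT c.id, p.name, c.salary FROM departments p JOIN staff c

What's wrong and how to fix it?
Bug: Missing join condition: each staff row is matched to all departments rows instead of just its own

Fix: Specify the join condition linking the foreign key to the parent id

Corrected query:
SELECT c.id, p.name, c.salary FROM departments p JOIN staff c ON c.dept_id = p.id

Result:
id | name        | salary
---+-------------+-------
1  | Sales       | 78452 
2  | Finance     | 166811
3  | Engineering | 105630
4  | Legal       | 131253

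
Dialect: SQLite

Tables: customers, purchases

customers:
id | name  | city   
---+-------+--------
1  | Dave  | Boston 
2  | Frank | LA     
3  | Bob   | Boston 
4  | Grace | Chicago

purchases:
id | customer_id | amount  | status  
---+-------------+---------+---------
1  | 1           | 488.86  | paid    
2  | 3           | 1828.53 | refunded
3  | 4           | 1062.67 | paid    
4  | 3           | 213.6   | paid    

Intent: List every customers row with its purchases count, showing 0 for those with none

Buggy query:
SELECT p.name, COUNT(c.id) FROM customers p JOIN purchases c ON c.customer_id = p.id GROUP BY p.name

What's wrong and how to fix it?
Bug: An inner join excludes parents with zero children

Fix: Use LEFT JOIN so parents without children still appear (COUNT(c.id) gives 0)

Corrected query:
SELECT p.name, COUNT(c.id) FROM customers p LEFT JOIN purchases c ON c.customer_id = p.id GROUP BY p.name

Result:
name  | COUNT(c.id)
------+------------
Bob   | 2          
Dave  | 1          
Frank | 0          
Grace | 1          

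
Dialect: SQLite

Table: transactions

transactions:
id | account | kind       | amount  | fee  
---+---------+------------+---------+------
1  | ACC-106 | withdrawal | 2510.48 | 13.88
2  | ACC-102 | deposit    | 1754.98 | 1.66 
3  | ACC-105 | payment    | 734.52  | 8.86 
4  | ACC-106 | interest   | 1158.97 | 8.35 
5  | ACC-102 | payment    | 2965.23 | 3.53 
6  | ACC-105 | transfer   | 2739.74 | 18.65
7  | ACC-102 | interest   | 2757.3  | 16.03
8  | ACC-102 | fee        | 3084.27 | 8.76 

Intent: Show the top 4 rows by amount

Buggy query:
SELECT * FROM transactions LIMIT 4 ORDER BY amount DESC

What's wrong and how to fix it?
Bug: LIMIT must come after ORDER BY

Fix: Swap the clauses: ORDER BY first, then LIMIT

Corrected query:
SELECT * FROM transactions ORDER BY amount DESC LIMIT 4

Result:
id | account | kind     | amount  | fee  
---+---------+----------+---------+------
8  | ACC-102 | fee      | 3084.27 | 8.76 
5  | ACC-102 | payment  | 2965.23 | 3.53 
7  | ACC-102 | interest | 2757.3  | 16.03
6  | ACC-105 | transfer | 2739.74 | 18.65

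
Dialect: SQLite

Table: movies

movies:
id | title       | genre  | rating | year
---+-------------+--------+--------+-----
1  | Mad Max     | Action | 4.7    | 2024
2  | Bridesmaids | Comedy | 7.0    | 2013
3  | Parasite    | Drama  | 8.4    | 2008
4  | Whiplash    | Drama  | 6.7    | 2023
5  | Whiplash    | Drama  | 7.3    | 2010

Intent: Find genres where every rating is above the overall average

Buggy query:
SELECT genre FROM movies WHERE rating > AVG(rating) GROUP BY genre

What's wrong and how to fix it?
Bug: WHERE evaluates per row before aggregation, so AVG() is unavailable

Fix: Compute the overall average in a scalar subquery and compare each group's MIN against it in HAVING

Corrected query:
SELECT genre FROM movies GROUP BY genre HAVING MIN(rating) > (SELECT AVG(rating) FROM movies)

Result:
genre 
------
Comedy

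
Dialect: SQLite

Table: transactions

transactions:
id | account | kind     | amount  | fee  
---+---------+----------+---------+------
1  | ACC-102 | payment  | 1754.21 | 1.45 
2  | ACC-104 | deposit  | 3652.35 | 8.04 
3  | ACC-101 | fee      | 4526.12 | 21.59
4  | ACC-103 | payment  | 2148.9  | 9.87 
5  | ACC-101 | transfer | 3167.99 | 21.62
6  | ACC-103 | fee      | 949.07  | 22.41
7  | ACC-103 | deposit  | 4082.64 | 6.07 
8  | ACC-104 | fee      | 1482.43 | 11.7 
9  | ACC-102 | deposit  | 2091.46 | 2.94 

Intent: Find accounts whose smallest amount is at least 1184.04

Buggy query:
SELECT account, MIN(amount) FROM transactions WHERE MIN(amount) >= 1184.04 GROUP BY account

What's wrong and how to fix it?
Bug: MIN() in WHERE is a misuse of aggregate

Fix: Use HAVING for the per-group MIN condition

Corrected query:
SELECT account, MIN(amount) FROM transactions GROUP BY account HAVING MIN(amount) >= 1184.04

Result:
account | MIN(amount)
--------+------------
ACC-101 | 3167.99    
ACC-102 | 1754.21    
ACC-104 | 1482.43    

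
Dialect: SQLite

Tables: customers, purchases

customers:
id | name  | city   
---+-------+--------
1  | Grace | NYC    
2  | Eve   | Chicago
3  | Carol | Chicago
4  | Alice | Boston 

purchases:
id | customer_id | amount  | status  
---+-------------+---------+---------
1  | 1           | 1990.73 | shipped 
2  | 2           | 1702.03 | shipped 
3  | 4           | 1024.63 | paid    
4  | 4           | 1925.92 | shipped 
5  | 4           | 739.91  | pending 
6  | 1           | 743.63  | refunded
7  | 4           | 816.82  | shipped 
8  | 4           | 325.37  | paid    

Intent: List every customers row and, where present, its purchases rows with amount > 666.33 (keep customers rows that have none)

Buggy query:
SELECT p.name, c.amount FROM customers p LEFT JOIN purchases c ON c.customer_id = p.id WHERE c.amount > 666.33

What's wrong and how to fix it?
Bug: A WHERE condition on the right-hand table after LEFT JOIN drops unmatched parents

Fix: Put 'c.amount > 666.33' in the JOIN's ON clause instead of WHERE

Corrected query:
SELECT p.name, c.amount FROM customers p LEFT JOIN purchases c ON c.customer_id = p.id AND c.amount > 666.33

Result:
name  | amount 
------+--------
Grace | 743.63 
Grace | 1990.73
Eve   | 1702.03
Carol | NULL   
Alice | 739.91 
Alice | 816.82 
Alice | 1024.63
Alice | 1925.92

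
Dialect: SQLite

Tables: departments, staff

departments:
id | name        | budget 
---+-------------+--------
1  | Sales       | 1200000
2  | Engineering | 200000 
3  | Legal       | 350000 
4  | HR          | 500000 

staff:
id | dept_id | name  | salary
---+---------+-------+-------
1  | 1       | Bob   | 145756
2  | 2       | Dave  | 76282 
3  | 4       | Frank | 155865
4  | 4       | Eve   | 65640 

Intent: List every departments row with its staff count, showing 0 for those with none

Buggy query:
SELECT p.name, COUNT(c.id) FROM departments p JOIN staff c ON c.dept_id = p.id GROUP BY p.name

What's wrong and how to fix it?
Bug: INNER JOIN drops departments rows that have no matching staff rows

Fix: Switch to LEFT JOIN to retain unmatched parent rows

Corrected query:
SELECT p.name, COUNT(c.id) FROM departments p LEFT JOIN staff c ON c.dept_id = p.id GROUP BY p.name

Result:
name        | COUNT(c.id)
------------+------------
Engineering | 1          
HR          | 2          
Legal       | 0          
Sales       | 1          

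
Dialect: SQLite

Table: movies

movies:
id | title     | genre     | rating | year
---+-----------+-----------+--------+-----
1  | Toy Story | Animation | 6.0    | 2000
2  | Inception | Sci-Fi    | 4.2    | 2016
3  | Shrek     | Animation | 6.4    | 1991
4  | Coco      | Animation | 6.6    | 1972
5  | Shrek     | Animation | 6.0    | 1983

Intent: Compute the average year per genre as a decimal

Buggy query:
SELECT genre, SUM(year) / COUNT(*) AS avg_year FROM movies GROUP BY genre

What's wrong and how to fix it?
Bug: Both operands are integers, so '/' performs integer division and truncates

Fix: Cast one side to REAL so the division keeps the fractional part

Corrected query:
SELECT genre, SUM(year) * 1.0 / COUNT(*) AS avg_year FROM movies GROUP BY genre

Result:
genre     | avg_year
----------+---------
Animation | 1986.5  
Sci-Fi    | 2016    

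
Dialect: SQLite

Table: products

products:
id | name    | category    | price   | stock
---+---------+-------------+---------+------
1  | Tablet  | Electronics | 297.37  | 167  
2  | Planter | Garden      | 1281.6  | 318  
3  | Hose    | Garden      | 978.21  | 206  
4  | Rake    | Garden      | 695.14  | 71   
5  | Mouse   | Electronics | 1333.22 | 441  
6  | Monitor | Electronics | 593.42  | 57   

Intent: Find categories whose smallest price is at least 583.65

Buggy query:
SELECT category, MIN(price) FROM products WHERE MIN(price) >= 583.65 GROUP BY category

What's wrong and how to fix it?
Bug: Aggregates like MIN are computed per group after WHERE runs

Fix: Replace WHERE with HAVING after the GROUP BY

Corrected query:
SELECT category, MIN(price) FROM products GROUP BY category HAVING MIN(price) >= 583.65

Result:
category | MIN(price)
---------+-----------
Garden   | 695.14    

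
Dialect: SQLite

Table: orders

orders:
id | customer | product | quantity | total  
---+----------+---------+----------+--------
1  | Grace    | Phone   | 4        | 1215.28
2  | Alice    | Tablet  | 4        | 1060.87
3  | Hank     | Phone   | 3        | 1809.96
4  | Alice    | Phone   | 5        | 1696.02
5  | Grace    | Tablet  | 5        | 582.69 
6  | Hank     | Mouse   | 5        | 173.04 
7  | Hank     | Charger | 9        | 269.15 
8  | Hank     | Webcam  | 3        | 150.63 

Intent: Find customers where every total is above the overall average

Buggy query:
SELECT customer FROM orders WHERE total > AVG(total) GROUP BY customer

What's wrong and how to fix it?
Bug: WHERE evaluates per row before aggregation, so AVG() is unavailable

Fix: Compute the overall average in a scalar subquery and compare each group's MIN against it in HAVING

Corrected query:
SELECT customer FROM orders GROUP BY customer HAVING MIN(total) > (SELECT AVG(total) FROM orders)

Result:
customer
--------
Alice   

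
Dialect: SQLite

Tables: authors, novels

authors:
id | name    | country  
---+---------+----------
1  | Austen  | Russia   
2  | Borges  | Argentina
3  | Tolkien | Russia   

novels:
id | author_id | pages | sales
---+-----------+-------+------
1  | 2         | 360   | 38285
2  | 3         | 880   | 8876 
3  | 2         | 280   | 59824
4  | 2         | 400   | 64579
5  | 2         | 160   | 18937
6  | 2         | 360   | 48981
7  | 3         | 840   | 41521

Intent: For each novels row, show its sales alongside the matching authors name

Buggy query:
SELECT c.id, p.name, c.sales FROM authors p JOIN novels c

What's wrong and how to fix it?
Bug: Missing join condition: each novels row is matched to all authors rows instead of just its own

Fix: Add ON c.author_id = p.id to the JOIN

Corrected query:
SELECT c.id, p.name, c.sales FROM authors p JOIN novels c ON c.author_id = p.id

Result:
id | name    | sales
---+---------+------
1  | Borges  | 38285
2  | Tolkien | 8876 
3  | Borges  | 59824
4  | Borges  | 64579
5  | Borges  | 18937
6  | Borges  | 48981
7  | Tolkien | 41521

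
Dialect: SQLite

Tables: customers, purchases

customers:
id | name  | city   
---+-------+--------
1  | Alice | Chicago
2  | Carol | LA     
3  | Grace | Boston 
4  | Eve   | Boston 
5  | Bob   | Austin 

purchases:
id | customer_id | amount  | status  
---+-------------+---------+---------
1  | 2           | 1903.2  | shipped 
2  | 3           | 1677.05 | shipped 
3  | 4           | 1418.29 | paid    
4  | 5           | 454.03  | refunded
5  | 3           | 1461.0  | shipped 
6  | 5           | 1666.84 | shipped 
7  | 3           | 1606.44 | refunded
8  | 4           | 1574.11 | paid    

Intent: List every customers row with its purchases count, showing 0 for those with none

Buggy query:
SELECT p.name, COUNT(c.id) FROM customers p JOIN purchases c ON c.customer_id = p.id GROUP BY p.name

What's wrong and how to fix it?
Bug: INNER JOIN drops customers rows that have no matching purchases rows

Fix: Switch to LEFT JOIN to retain unmatched parent rows

Corrected query:
SELECT p.name, COUNT(c.id) FROM customers p LEFT JOIN purchases c ON c.customer_id = p.id GROUP BY p.name

Result:
name  | COUNT(c.id)
------+------------
Alice | 0          
Bob   | 2          
Carol | 1          
Eve   | 2          
Grace | 3          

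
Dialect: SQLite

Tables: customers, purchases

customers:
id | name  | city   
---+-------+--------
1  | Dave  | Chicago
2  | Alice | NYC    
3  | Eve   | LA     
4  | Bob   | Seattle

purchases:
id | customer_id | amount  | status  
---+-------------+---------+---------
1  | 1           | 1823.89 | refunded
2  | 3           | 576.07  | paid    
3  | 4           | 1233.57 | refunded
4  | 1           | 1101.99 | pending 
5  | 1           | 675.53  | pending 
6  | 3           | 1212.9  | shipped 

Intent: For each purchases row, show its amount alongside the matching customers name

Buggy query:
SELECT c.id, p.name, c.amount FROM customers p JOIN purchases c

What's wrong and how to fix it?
Bug: JOIN with no ON clause produces a cartesian product; every purchases row pairs with every customers row

Fix: Add ON c.customer_id = p.id to the JOIN

Corrected query:
SELECT c.id, p.name, c.amount FROM customers p JOIN purchases c ON c.customer_id = p.id

Result:
id | name | amount 
---+------+--------
1  | Dave | 1823.89
2  | Eve  | 576.07 
3  | Bob  | 1233.57
4  | Dave | 1101.99
5  | Dave | 675.53 
6  | Eve  | 1212.9 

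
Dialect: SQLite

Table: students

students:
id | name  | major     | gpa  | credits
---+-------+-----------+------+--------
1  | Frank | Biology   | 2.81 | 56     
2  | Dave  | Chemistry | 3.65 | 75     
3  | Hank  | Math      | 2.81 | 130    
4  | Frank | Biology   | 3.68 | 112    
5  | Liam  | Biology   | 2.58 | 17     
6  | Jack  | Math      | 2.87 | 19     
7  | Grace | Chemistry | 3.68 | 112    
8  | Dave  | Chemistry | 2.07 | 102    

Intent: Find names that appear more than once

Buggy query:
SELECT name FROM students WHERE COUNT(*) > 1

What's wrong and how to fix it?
Bug: WHERE can't reference COUNT(*); aggregates are computed after WHERE

Fix: GROUP BY name, then filter groups with HAVING COUNT(*) > 1

Corrected query:
SELECT name FROM students GROUP BY name HAVING COUNT(*) > 1

Result:
name 
-----
Dave 
Frank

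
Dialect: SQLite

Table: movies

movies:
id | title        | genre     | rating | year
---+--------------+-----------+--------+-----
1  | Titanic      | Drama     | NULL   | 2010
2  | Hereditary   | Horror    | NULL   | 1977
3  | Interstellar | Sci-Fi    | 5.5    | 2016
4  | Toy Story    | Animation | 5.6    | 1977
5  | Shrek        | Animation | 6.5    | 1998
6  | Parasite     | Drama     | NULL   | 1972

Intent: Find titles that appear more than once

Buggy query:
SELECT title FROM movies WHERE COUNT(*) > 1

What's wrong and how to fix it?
Bug: WHERE can't reference COUNT(*); aggregates are computed after WHERE

Fix: GROUP BY title, then filter groups with HAVING COUNT(*) > 1

Corrected query:
SELECT title FROM movies GROUP BY title HAVING COUNT(*) > 1

Result:
(no rows)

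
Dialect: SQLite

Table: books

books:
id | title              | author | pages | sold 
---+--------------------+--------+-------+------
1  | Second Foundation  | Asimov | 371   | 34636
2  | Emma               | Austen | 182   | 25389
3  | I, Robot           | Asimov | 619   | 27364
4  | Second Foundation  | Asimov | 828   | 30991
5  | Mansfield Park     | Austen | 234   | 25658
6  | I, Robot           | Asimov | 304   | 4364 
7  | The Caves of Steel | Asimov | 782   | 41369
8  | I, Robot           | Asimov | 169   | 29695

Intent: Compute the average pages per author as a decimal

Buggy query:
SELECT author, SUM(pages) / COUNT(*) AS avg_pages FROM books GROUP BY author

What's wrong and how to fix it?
Bug: Both operands are integers, so '/' performs integer division and truncates

Fix: Multiply by 1.0 (or CAST to REAL) to force floating-point division

Corrected query:
SELECT author, SUM(pages) * 1.0 / COUNT(*) AS avg_pages FROM books GROUP BY author

Result:
author | avg_pages 
-------+-----------
Asimov | 512.166667
Austen | 208       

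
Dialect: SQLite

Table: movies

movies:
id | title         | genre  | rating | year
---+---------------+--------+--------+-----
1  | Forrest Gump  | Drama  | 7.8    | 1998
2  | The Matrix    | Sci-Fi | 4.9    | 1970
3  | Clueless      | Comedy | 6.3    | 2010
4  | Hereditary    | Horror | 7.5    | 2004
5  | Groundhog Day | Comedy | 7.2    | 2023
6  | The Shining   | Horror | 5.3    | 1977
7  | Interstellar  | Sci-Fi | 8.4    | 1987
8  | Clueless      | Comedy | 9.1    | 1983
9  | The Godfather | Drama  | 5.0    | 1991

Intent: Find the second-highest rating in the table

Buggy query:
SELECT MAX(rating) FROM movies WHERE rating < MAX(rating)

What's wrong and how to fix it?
Bug: The inner MAX is an aggregate inside WHERE, which is not allowed

Fix: Compute the overall MAX in a subquery, then take MAX of rows below it

Corrected query:
SELECT MAX(rating) FROM movies WHERE rating < (SELECT MAX(rating) FROM movies)

Result:
MAX(rating)
-----------
8.4        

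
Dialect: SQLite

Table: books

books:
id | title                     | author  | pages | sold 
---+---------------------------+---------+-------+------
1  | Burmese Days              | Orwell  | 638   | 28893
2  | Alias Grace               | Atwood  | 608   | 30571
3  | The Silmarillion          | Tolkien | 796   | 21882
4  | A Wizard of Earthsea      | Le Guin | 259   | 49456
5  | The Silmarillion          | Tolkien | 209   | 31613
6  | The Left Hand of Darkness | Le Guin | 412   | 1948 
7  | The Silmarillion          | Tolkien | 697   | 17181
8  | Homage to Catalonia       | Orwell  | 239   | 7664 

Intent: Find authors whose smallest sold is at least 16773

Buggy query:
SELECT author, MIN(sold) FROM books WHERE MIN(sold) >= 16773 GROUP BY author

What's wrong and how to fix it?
Bug: MIN() in WHERE is a misuse of aggregate

Fix: Replace WHERE with HAVING after the GROUP BY

Corrected query:
SELECT author, MIN(sold) FROM books GROUP BY author HAVING MIN(sold) >= 16773

Result:
author  | MIN(sold)
--------+----------
Atwood  | 30571    
Tolkien | 17181    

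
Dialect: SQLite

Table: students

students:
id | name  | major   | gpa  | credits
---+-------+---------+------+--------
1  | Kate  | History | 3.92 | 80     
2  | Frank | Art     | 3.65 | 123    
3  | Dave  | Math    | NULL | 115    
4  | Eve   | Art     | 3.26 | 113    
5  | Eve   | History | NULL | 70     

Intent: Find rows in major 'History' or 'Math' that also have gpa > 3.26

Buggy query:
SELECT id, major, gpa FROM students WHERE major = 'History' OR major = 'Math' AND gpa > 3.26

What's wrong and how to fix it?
Bug: AND binds tighter than OR, so this parses as major = 'History' OR (major = 'Math' AND gpa > 3.26)

Fix: Group the OR with parentheses (or use IN), then AND the threshold

Corrected query:
SELECT id, major, gpa FROM students WHERE (major = 'History' OR major = 'Math') AND gpa > 3.26

Result:
id | major   | gpa 
---+---------+-----
1  | History | 3.92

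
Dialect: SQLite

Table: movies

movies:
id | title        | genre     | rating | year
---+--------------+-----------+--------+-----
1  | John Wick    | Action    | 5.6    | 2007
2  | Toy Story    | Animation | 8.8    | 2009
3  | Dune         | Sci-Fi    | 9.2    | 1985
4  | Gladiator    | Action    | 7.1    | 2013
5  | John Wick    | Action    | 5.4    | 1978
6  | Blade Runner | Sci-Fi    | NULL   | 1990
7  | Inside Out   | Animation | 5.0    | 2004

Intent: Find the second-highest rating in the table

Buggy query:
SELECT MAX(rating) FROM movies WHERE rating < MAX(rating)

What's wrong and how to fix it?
Bug: MAX(rating) on the right of the comparison is an aggregate-in-WHERE error

Fix: Put the inner MAX in a scalar subquery

Corrected query:
SELECT MAX(rating) FROM movies WHERE rating < (SELECT MAX(rating) FROM movies)

Result:
MAX(rating)
-----------
8.8        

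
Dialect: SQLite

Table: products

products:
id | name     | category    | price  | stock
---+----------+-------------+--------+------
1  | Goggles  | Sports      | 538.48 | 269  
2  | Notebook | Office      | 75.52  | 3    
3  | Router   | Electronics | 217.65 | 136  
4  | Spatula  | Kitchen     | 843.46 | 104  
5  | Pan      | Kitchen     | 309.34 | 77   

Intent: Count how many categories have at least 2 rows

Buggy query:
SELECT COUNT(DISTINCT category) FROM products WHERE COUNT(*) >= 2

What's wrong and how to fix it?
Bug: COUNT(*) cannot appear in WHERE; the per-group count doesn't exist yet

Fix: Use a subquery that GROUPs and filters with HAVING, then count its rows

Corrected query:
SELECT COUNT(*) FROM (SELECT category FROM products GROUP BY category HAVING COUNT(*) >= 2)

Result:
COUNT(*)
--------
1       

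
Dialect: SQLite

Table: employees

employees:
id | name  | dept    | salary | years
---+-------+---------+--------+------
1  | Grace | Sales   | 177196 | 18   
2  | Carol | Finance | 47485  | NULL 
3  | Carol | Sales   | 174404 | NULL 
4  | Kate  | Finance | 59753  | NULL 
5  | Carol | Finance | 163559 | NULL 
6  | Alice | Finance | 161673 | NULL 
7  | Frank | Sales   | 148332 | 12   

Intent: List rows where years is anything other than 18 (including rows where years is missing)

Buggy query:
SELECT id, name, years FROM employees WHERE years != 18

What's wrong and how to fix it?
Bug: Inequality against NULL is unknown, not true; rows with NULL are dropped

Fix: Add an explicit OR years IS NULL to include the missing-value rows

Corrected query:
SELECT id, name, years FROM employees WHERE years != 18 OR years IS NULL

Result:
id | name  | years
---+-------+------
2  | Carol | NULL 
3  | Carol | NULL 
4  | Kate  | NULL 
5  | Carol | NULL 
6  | Alice | NULL 
7  | Frank | 12   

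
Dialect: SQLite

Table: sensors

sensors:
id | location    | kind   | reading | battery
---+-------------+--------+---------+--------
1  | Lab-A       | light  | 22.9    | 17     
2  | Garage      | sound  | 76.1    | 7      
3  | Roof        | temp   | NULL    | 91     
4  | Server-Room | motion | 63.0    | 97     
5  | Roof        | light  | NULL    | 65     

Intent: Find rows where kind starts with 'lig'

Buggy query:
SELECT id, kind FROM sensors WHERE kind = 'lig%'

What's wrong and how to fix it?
Bug: '=' compares the literal string including the % character; pattern matching needs LIKE

Fix: Replace '=' with LIKE so 'lig%' is treated as a pattern

Corrected query:
SELECT id, kind FROM sensors WHERE kind LIKE 'lig%'

Result:
id | kind 
---+------
1  | light
5  | light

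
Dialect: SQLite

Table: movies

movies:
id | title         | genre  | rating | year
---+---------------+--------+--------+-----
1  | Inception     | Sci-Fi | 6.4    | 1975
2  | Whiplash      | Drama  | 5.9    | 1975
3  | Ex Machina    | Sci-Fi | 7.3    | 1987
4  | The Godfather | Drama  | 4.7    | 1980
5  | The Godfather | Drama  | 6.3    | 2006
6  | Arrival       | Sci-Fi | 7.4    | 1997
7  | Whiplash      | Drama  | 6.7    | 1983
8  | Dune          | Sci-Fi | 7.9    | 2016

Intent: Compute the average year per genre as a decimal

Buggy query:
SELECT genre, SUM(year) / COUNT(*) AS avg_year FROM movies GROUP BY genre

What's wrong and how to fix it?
Bug: Both operands are integers, so '/' performs integer division and truncates

Fix: Multiply by 1.0 (or CAST to REAL) to force floating-point division

Corrected query:
SELECT genre, SUM(year) * 1.0 / COUNT(*) AS avg_year FROM movies GROUP BY genre

Result:
genre  | avg_year
-------+---------
Drama  | 1986    
Sci-Fi | 1993.75 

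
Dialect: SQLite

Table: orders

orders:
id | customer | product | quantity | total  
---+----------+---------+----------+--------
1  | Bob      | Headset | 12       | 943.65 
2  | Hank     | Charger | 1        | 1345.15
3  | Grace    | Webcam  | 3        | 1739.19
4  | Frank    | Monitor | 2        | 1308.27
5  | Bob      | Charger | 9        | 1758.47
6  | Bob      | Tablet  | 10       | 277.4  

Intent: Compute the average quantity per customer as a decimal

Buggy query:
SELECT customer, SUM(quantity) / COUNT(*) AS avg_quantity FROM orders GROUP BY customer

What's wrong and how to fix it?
Bug: SUM(quantity) and COUNT(*) are both integers; the division truncates the fractional part

Fix: Cast one side to REAL so the division keeps the fractional part

Corrected query:
SELECT customer, SUM(quantity) * 1.0 / COUNT(*) AS avg_quantity FROM orders GROUP BY customer

Result:
customer | avg_quantity
---------+-------------
Bob      | 10.333333   
Frank    | 2           
Grace    | 3           
Hank     | 1           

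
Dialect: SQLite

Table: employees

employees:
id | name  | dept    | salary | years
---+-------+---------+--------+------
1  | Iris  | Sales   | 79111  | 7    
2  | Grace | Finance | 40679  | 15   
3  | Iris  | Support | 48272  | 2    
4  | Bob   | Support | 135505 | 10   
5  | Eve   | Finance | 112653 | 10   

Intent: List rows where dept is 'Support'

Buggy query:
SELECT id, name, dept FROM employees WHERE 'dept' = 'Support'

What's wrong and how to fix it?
Bug: 'dept' in single quotes is a string literal, not the column; the comparison is literal-vs-literal and never true

Fix: Remove the quotes around the column name (or use double quotes for an identifier)

Corrected query:
SELECT id, name, dept FROM employees WHERE dept = 'Support'

Result:
id | name | dept   
---+------+--------
3  | Iris | Support
4  | Bob  | Support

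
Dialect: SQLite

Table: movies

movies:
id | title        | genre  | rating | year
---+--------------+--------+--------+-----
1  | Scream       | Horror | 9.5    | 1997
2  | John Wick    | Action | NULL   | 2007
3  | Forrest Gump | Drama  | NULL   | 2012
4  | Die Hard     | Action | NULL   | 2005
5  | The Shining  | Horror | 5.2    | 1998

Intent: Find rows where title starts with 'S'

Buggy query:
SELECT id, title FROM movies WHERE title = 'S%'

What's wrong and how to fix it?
Bug: Wildcards only work with LIKE; '=' treats '%' as a literal character

Fix: Use LIKE for wildcard pattern matching

Corrected query:
SELECT id, title FROM movies WHERE title LIKE 'S%'

Result:
id | title 
---+-------
1  | Scream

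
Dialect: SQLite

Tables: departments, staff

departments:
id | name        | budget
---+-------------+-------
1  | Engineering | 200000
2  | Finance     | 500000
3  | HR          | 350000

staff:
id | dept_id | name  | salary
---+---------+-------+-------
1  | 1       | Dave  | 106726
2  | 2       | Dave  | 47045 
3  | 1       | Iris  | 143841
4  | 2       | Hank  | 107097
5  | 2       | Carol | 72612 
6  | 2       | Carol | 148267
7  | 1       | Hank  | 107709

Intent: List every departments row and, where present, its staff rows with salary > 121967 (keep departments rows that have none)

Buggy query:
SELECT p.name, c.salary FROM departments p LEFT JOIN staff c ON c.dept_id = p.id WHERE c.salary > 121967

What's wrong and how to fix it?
Bug: Filtering c.salary in WHERE discards the NULL rows produced by LEFT JOIN, turning it into an inner join

Fix: Move the right-table condition into the ON clause so unmatched parents are kept

Corrected query:
SELECT p.name, c.salary FROM departments p LEFT JOIN staff c ON c.dept_id = p.id AND c.salary > 121967

Result:
name        | salary
------------+-------
Engineering | 143841
Finance     | 148267
HR          | NULL  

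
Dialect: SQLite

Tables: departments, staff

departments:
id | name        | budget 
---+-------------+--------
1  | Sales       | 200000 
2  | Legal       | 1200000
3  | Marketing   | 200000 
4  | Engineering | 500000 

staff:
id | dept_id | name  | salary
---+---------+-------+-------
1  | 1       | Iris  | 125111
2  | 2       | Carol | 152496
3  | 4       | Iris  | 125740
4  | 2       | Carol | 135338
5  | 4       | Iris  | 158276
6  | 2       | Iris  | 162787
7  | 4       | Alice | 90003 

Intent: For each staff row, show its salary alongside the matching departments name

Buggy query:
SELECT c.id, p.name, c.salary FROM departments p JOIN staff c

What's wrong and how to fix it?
Bug: JOIN with no ON clause produces a cartesian product; every staff row pairs with every departments row

Fix: Add ON c.dept_id = p.id to the JOIN

Corrected query:
SELECT c.id, p.name, c.salary FROM departments p JOIN staff c ON c.dept_id = p.id

Result:
id | name        | salary
---+-------------+-------
1  | Sales       | 125111
2  | Legal       | 152496
3  | Engineering | 125740
4  | Legal       | 135338
5  | Engineering | 158276
6  | Legal       | 162787
7  | Engineering | 90003 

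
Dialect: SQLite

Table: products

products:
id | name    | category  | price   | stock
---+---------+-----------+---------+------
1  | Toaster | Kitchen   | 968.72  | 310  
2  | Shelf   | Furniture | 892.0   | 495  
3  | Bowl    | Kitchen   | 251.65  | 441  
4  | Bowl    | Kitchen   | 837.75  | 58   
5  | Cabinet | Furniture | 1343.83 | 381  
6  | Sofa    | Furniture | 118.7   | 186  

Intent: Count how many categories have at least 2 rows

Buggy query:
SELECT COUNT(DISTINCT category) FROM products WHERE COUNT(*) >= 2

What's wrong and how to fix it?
Bug: WHERE filters individual rows, not groups, so a group-level COUNT is invalid there

Fix: Group first with HAVING COUNT(*) >= 2, then COUNT the resulting groups

Corrected query:
SELECT COUNT(*) FROM (SELECT category FROM products GROUP BY category HAVING COUNT(*) >= 2)

Result:
COUNT(*)
--------
2       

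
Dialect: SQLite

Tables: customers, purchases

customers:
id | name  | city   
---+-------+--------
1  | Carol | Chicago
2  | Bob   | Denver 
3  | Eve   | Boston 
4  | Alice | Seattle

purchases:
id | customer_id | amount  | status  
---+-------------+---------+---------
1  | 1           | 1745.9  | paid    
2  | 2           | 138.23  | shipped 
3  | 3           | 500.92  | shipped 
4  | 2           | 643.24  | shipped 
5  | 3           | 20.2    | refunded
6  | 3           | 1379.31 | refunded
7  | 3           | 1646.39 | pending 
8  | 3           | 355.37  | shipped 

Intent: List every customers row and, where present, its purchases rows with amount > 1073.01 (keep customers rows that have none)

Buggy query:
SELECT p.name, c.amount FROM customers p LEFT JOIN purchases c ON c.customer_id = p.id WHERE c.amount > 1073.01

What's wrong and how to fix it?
Bug: A WHERE condition on the right-hand table after LEFT JOIN drops unmatched parents

Fix: Move the right-table condition into the ON clause so unmatched parents are kept

Corrected query:
SELECT p.name, c.amount FROM customers p LEFT JOIN purchases c ON c.customer_id = p.id AND c.amount > 1073.01

Result:
name  | amount 
------+--------
Carol | 1745.9 
Bob   | NULL   
Eve   | 1379.31
Eve   | 1646.39
Alice | NULL   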